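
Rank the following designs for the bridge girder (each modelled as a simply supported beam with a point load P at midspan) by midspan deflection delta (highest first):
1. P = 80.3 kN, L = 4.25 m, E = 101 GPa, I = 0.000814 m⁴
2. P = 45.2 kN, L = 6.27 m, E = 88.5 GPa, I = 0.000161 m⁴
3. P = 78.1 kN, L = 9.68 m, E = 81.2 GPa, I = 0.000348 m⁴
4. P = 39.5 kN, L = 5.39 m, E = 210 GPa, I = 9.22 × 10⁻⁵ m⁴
Model: a simply supported beam with a point load P at midspan, so delta = (P·L^3) / (48·E·I) (SI units).
  Case 1: delta = (80300 × 4.25^3) / (48 × (1.01 × 10¹¹) × 0.000814) = 0.001562 m = 1.562 mm
  Case 2: delta = (45200 × 6.27^3) / (48 × (8.85 × 10¹⁰) × 0.000161) = 0.01629 m = 16.29 mm
  Case 3: delta = (78100 × 9.68^3) / (48 × (8.12 × 10¹⁰) × 0.000348) = 0.05223 m = 52.23 mm
  Case 4: delta = (39500 × 5.39^3) / (48 × (2.1 × 10¹¹) × (9.22 × 10⁻⁵)) = 0.006655 m = 6.655 mm
Ordering: 52.23 mm (case 3) > 16.29 mm (case 2) > 6.655 mm (case 4) > 1.562 mm (case 1)
Final answer: 3, 2, 4, 1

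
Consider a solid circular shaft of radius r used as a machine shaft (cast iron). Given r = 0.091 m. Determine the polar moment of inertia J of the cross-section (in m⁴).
Model: a solid circular shaft of radius r, so J = (π·r^4) / 2.
Substitute:
  J = (π × 0.091^4) / 2
  J = 0.0001077 m⁴
Final answer: J = 0.0001077 m⁴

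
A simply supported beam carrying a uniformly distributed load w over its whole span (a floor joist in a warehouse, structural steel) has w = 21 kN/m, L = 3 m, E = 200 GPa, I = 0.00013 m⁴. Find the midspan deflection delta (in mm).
Model: a simply supported beam carrying a uniformly distributed load w over its whole span, so delta = (5·w·L^4) / (384·E·I).
Convert to SI units:
  w = 21 kN/m = 21000 N/m
  E = 200 GPa = 2 × 10¹¹ Pa
Substitute:
  delta = (5 × 21000 × 3^4) / (384 × (2 × 10¹¹) × 0.00013)
  delta = 0.0008519 m
Convert: delta = 0.0008519 m = 0.8519 mm
Final answer: delta = 0.8519 mm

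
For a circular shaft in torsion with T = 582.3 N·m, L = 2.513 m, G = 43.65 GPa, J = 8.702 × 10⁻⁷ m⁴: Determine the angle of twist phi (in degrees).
Model: a circular shaft in torsion, so phi = (T·L) / (G·J).
Convert to SI units:
  G = 43.65 GPa = 4.365 × 10¹⁰ Pa
Substitute:
  phi = (582.3 × 2.513) / ((4.365 × 10¹⁰) × (8.702 × 10⁻⁷))
  phi = 0.03852 rad
Convert to degrees: phi = 0.03852 × 180/π = 2.207°
Final answer: phi = 2.207°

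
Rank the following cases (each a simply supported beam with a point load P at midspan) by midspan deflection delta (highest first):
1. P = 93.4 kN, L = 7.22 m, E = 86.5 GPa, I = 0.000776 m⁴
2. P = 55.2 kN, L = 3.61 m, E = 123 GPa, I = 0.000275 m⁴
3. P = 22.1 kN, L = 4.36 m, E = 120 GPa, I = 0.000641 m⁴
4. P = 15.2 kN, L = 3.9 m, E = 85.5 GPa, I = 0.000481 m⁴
Model: a simply supported beam with a point load P at midspan, so delta = (P·L^3) / (48·E·I) (SI units).
  Case 1: delta = (93400 × 7.22^3) / (48 × (8.65 × 10¹⁰) × 0.000776) = 0.01091 m = 10.91 mm
  Case 2: delta = (55200 × 3.61^3) / (48 × (1.23 × 10¹¹) × 0.000275) = 0.001599 m = 1.599 mm
  Case 3: delta = (22100 × 4.36^3) / (48 × (1.2 × 10¹¹) × 0.000641) = 0.0004961 m = 0.4961 mm
  Case 4: delta = (15200 × 3.9^3) / (48 × (8.55 × 10¹⁰) × 0.000481) = 0.0004568 m = 0.4568 mm
Ordering: 10.91 mm (case 1) > 1.599 mm (case 2) > 0.4961 mm (case 3) > 0.4568 mm (case 4)
Final answer: 1, 2, 3, 4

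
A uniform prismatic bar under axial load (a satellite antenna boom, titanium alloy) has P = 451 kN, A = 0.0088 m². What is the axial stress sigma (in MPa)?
Model: a uniform prismatic bar under axial load, so sigma = P / A.
Convert to SI units:
  P = 451 kN = 451000 N
Substitute:
  sigma = 451000 / 0.0088
  sigma = 5.125 × 10⁷ Pa
Convert: sigma = 5.125 × 10⁷ Pa = 51.25 MPa
Final answer: sigma = 51.25 MPa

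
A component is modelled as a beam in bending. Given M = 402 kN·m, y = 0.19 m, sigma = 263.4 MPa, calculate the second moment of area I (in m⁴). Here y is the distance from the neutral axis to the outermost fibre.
Model: a beam in bending, so sigma = (M·y) / I.
Solve for I: I = (M·y) / sigma.
Convert to SI units:
  M = 402 kN·m = 402000 N·m
  sigma = 263.4 MPa = 2.634 × 10⁸ Pa
Substitute:
  I = (402000 × 0.19) / (2.634 × 10⁸)
  I = 0.00029 m⁴
Final answer: I = 0.00029 m⁴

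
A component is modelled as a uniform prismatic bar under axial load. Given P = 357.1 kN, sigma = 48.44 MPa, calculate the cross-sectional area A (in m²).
Model: a uniform prismatic bar under axial load, so sigma = P / A.
Solve for A: A = P / sigma.
Convert to SI units:
  P = 357.1 kN = 357100 N
  sigma = 48.44 MPa = 4.844 × 10⁷ Pa
Substitute:
  A = 357100 / (4.844 × 10⁷)
  A = 0.007372 m²
Final answer: A = 0.007372 m²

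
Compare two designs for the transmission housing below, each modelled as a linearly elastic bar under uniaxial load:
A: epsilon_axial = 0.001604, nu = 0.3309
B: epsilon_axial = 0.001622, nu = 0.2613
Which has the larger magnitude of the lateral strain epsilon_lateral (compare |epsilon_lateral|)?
Model: a linearly elastic bar under uniaxial load, so epsilon_lateral = -nu·epsilon_axial (SI units).
  A: epsilon_lateral = -(0.3309 × 0.001604) = -0.0005308
  B: epsilon_lateral = -(0.2613 × 0.001622) = -0.0004238
|epsilon_lateral|: A = 0.0005308, B = 0.0004238, so A is larger in magnitude.
Final answer: A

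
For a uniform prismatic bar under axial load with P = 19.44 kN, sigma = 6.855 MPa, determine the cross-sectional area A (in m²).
Model: a uniform prismatic bar under axial load, so sigma = P / A.
Solve for A: A = P / sigma.
Convert to SI units:
  P = 19.44 kN = 19440 N
  sigma = 6.855 MPa = 6.855 × 10⁶ Pa
Substitute:
  A = 19440 / (6.855 × 10⁶)
  A = 0.002836 m²
Final answer: A = 0.002836 m²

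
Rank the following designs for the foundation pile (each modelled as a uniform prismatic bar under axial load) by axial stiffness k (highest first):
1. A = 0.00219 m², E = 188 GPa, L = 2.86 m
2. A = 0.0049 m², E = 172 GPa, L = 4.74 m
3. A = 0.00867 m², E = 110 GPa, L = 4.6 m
Model: a uniform prismatic bar under axial load, so k = (A·E) / L (SI units).
  Case 1: k = (0.00219 × (1.88 × 10¹¹)) / 2.86 = 1.44 × 10⁸ N/m = 144 MN/m
  Case 2: k = (0.0049 × (1.72 × 10¹¹)) / 4.74 = 1.778 × 10⁸ N/m = 177.8 MN/m
  Case 3: k = (0.00867 × (1.1 × 10¹¹)) / 4.6 = 2.073 × 10⁸ N/m = 207.3 MN/m
Ordering: 207.3 MN/m (case 3) > 177.8 MN/m (case 2) > 144 MN/m (case 1)
Final answer: 3, 2, 1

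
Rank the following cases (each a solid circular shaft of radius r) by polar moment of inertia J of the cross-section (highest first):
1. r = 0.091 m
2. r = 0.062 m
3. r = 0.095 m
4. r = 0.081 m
Model: a solid circular shaft of radius r, so J = (π·r^4) / 2 (SI units).
  Case 1: J = (π × 0.091^4) / 2 = 0.0001077 m⁴
  Case 2: J = (π × 0.062^4) / 2 = 2.321 × 10⁻⁵ m⁴
  Case 3: J = (π × 0.095^4) / 2 = 0.0001279 m⁴
  Case 4: J = (π × 0.081^4) / 2 = 6.762 × 10⁻⁵ m⁴
Ordering: 0.0001279 m⁴ (case 3) > 0.0001077 m⁴ (case 1) > 6.762 × 10⁻⁵ m⁴ (case 4) > 2.321 × 10⁻⁵ m⁴ (case 2)
Final answer: 3, 1, 4, 2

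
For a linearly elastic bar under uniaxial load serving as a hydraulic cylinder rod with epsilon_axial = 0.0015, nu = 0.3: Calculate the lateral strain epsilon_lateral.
Model: a linearly elastic bar under uniaxial load, so epsilon_lateral = -nu·epsilon_axial.
Substitute:
  epsilon_lateral = -(0.3 × 0.0015)
  epsilon_lateral = -0.00045
Final answer: epsilon_lateral = -0.00045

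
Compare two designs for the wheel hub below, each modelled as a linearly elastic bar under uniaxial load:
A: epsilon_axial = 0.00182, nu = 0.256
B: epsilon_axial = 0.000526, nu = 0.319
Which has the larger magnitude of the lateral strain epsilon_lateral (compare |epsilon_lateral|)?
Model: a linearly elastic bar under uniaxial load, so epsilon_lateral = -nu·epsilon_axial (SI units).
  A: epsilon_lateral = -(0.256 × 0.00182) = -0.0004659
  B: epsilon_lateral = -(0.319 × 0.000526) = -0.0001678
|epsilon_lateral|: A = 0.0004659, B = 0.0001678, so A is larger in magnitude.
Final answer: A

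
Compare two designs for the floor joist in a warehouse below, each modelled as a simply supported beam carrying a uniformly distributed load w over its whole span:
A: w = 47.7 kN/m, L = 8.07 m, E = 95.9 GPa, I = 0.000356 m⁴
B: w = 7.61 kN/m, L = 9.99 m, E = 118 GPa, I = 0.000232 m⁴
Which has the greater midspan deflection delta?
Model: a simply supported beam carrying a uniformly distributed load w over its whole span, so delta = (5·w·L^4) / (384·E·I) (SI units).
  A: delta = (5 × 47700 × 8.07^4) / (384 × (9.59 × 10¹⁰) × 0.000356) = 0.07716 m = 77.16 mm
  B: delta = (5 × 7610 × 9.99^4) / (384 × (1.18 × 10¹¹) × 0.000232) = 0.03605 m = 36.05 mm
77.16 mm > 36.05 mm, so A is larger.
Final answer: A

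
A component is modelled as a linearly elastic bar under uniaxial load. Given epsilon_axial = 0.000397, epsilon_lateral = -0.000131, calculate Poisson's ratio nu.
Model: a linearly elastic bar under uniaxial load, so epsilon_lateral = -nu·epsilon_axial.
Solve for nu: nu = -epsilon_lateral / epsilon_axial.
Substitute:
  nu = -(-0.000131) / 0.000397
  nu = 0.33
Final answer: nu = 0.33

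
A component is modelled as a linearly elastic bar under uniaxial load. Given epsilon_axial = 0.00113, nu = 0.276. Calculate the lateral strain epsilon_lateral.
Model: a linearly elastic bar under uniaxial load, so epsilon_lateral = -nu·epsilon_axial.
Substitute:
  epsilon_lateral = -(0.276 × 0.00113)
  epsilon_lateral = -0.0003119
Final answer: epsilon_lateral = -0.0003119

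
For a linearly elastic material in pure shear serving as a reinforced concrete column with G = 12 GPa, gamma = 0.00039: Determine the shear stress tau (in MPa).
Model: a linearly elastic material in pure shear, so tau = G·gamma.
Convert to SI units:
  G = 12 GPa = 1.2 × 10¹⁰ Pa
Substitute:
  tau = (1.2 × 10¹⁰) × 0.00039
  tau = 4.68 × 10⁶ Pa
Convert: tau = 4.68 × 10⁶ Pa = 4.68 MPa
Final answer: tau = 4.68 MPa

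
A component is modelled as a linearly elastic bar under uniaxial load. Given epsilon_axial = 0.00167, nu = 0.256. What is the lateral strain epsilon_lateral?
Model: a linearly elastic bar under uniaxial load, so epsilon_lateral = -nu·epsilon_axial.
Substitute:
  epsilon_lateral = -(0.256 × 0.00167)
  epsilon_lateral = -0.0004275
Final answer: epsilon_lateral = -0.0004275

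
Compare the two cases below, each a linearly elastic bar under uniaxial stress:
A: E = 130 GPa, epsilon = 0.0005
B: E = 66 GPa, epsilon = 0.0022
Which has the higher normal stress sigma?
Model: a linearly elastic bar under uniaxial stress, so sigma = E·epsilon (SI units).
  A: sigma = (1.3 × 10¹¹) × 0.0005 = 6.5 × 10⁷ Pa = 65 MPa
  B: sigma = (6.6 × 10¹⁰) × 0.0022 = 1.452 × 10⁸ Pa = 145.2 MPa
145.2 MPa > 65 MPa, so B is larger.
Final answer: B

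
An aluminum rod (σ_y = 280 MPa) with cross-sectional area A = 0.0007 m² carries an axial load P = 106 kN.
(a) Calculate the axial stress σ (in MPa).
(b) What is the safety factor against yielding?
(a) Axial stress σ = P/A. Convert P = 106 kN = 106000 N.
  σ = 106000 / 0.0007 = 1.514 × 10⁸ Pa = 151.4 MPa
(b) Safety factor SF = σ_y/σ = 280 / 151.4 = 1.849
Final answer: (a) σ = 151.4 MPa, (b) SF = 1.849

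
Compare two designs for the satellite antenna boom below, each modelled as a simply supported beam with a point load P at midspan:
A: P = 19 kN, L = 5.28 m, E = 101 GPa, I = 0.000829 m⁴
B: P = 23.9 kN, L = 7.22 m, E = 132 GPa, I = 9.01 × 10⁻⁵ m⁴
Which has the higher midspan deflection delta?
Model: a simply supported beam with a point load P at midspan, so delta = (P·L^3) / (48·E·I) (SI units).
  A: delta = (19000 × 5.28^3) / (48 × (1.01 × 10¹¹) × 0.000829) = 0.0006959 m = 0.6959 mm
  B: delta = (23900 × 7.22^3) / (48 × (1.32 × 10¹¹) × (9.01 × 10⁻⁵)) = 0.01576 m = 15.76 mm
15.76 mm > 0.6959 mm, so B is larger.
Final answer: B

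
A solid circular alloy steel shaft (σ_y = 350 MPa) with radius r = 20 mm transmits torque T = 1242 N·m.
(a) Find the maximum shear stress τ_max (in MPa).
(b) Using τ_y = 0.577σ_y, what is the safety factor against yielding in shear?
(a) For a solid circular shaft, τ_max = T·r/J with J = π·r^4/2, i.e. τ_max = 2·T / (π·r^3). Convert r = 20 mm = 0.02 m.
  τ_max = (2 × 1242) / (π × 0.02^3) = 9.884 × 10⁷ Pa = 98.84 MPa
(b) τ_y = 0.577 × 350 = 201.95 MPa
  SF = τ_y/τ_max = 201.95 / 98.84 = 2.043
Final answer: (a) τ_max = 98.84 MPa, (b) SF = 2.043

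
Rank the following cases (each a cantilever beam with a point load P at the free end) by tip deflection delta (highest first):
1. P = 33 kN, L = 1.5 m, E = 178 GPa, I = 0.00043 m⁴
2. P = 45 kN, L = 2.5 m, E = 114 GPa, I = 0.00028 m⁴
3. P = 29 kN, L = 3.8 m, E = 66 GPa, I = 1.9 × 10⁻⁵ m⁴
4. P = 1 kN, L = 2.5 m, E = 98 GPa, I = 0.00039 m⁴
Model: a cantilever beam with a point load P at the free end, so delta = (P·L^3) / (3·E·I) (SI units).
  Case 1: delta = (33000 × 1.5^3) / (3 × (1.78 × 10¹¹) × 0.00043) = 0.000485 m = 0.485 mm
  Case 2: delta = (45000 × 2.5^3) / (3 × (1.14 × 10¹¹) × 0.00028) = 0.007343 m = 7.343 mm
  Case 3: delta = (29000 × 3.8^3) / (3 × (6.6 × 10¹⁰) × (1.9 × 10⁻⁵)) = 0.423 m = 423 mm
  Case 4: delta = (1000 × 2.5^3) / (3 × (9.8 × 10¹⁰) × 0.00039) = 0.0001363 m = 0.1363 mm
Ordering: 423 mm (case 3) > 7.343 mm (case 2) > 0.485 mm (case 1) > 0.1363 mm (case 4)
Final answer: 3, 2, 1, 4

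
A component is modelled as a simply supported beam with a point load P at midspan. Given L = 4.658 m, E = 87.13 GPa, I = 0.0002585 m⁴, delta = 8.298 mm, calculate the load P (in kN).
Model: a simply supported beam with a point load P at midspan, so delta = (P·L^3) / (48·E·I).
Solve for P: P = (48·delta·E·I) / L^3.
Convert to SI units:
  E = 87.13 GPa = 8.713 × 10¹⁰ Pa
  delta = 8.298 mm = 0.008298 m
Substitute:
  P = (48 × 0.008298 × (8.713 × 10¹⁰) × 0.0002585) / 4.658^3
  P = 88770 N
Convert: P = 88770 N = 88.77 kN
Final answer: P = 88.77 kN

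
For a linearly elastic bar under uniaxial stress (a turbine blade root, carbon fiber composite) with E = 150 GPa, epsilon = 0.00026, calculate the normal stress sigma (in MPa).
Model: a linearly elastic bar under uniaxial stress, so epsilon = sigma / E.
Solve for sigma: sigma = epsilon·E.
Convert to SI units:
  E = 150 GPa = 1.5 × 10¹¹ Pa
Substitute:
  sigma = 0.00026 × (1.5 × 10¹¹)
  sigma = 3.9 × 10⁷ Pa
Convert: sigma = 3.9 × 10⁷ Pa = 39 MPa
Final answer: sigma = 39 MPa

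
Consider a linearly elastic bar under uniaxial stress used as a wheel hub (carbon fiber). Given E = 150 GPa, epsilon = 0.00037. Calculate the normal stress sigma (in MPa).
Model: a linearly elastic bar under uniaxial stress, so sigma = E·epsilon.
Convert to SI units:
  E = 150 GPa = 1.5 × 10¹¹ Pa
Substitute:
  sigma = (1.5 × 10¹¹) × 0.00037
  sigma = 5.55 × 10⁷ Pa
Convert: sigma = 5.55 × 10⁷ Pa = 55.5 MPa
Final answer: sigma = 55.5 MPa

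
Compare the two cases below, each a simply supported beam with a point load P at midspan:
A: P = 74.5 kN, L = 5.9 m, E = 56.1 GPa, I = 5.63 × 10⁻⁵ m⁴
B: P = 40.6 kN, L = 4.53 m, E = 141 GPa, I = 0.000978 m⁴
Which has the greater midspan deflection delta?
Model: a simply supported beam with a point load P at midspan, so delta = (P·L^3) / (48·E·I) (SI units).
  A: delta = (74500 × 5.9^3) / (48 × (5.61 × 10¹⁰) × (5.63 × 10⁻⁵)) = 0.1009 m = 100.9 mm
  B: delta = (40600 × 4.53^3) / (48 × (1.41 × 10¹¹) × 0.000978) = 0.0005702 m = 0.5702 mm
100.9 mm > 0.5702 mm, so A is larger.
Final answer: A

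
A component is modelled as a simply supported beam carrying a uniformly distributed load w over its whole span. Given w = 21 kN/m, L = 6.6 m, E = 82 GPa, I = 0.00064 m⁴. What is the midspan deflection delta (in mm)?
Model: a simply supported beam carrying a uniformly distributed load w over its whole span, so delta = (5·w·L^4) / (384·E·I).
Convert to SI units:
  w = 21 kN/m = 21000 N/m
  E = 82 GPa = 8.2 × 10¹⁰ Pa
Substitute:
  delta = (5 × 21000 × 6.6^4) / (384 × (8.2 × 10¹⁰) × 0.00064)
  delta = 0.009886 m
Convert: delta = 0.009886 m = 9.886 mm
Final answer: delta = 9.886 mm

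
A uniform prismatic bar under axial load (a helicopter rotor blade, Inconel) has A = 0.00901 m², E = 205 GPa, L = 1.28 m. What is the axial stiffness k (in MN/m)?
Model: a uniform prismatic bar under axial load, so k = (A·E) / L.
Convert to SI units:
  E = 205 GPa = 2.05 × 10¹¹ Pa
Substitute:
  k = (0.00901 × (2.05 × 10¹¹)) / 1.28
  k = 1.443 × 10⁹ N/m
Convert: k = 1.443 × 10⁹ N/m = 1443 MN/m
Final answer: k = 1443 MN/m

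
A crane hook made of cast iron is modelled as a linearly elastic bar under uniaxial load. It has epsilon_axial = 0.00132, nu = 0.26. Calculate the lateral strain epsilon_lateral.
Model: a linearly elastic bar under uniaxial load, so epsilon_lateral = -nu·epsilon_axial.
Substitute:
  epsilon_lateral = -(0.26 × 0.00132)
  epsilon_lateral = -0.0003432
Final answer: epsilon_lateral = -0.0003432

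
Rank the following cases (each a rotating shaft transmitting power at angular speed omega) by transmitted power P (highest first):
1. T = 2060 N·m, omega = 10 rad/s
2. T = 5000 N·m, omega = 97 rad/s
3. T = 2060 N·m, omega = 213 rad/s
Model: a rotating shaft transmitting power at angular speed omega, so P = T·omega (SI units).
  Case 1: P = 2060 × 10 = 20600 W = 20.6 kW
  Case 2: P = 5000 × 97 = 485000 W = 485 kW
  Case 3: P = 2060 × 213 = 438800 W = 438.8 kW
Ordering: 485 kW (case 2) > 438.8 kW (case 3) > 20.6 kW (case 1)
Final answer: 2, 3, 1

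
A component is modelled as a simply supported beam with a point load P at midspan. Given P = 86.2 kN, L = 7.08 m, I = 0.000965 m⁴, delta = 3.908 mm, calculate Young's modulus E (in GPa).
Model: a simply supported beam with a point load P at midspan, so delta = (P·L^3) / (48·E·I).
Solve for E: E = (P·L^3) / (48·delta·I).
Convert to SI units:
  P = 86.2 kN = 86200 N
  delta = 3.908 mm = 0.003908 m
Substitute:
  E = (86200 × 7.08^3) / (48 × 0.003908 × 0.000965)
  E = 1.69 × 10¹¹ Pa
Convert: E = 1.69 × 10¹¹ Pa = 169 GPa
Final answer: E = 169 GPa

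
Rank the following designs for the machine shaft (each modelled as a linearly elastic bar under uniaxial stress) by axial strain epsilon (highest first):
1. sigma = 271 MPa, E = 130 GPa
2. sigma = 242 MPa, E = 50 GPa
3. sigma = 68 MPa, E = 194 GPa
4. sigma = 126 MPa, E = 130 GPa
Model: a linearly elastic bar under uniaxial stress, so epsilon = sigma / E (SI units).
  Case 1: epsilon = (2.71 × 10⁸) / (1.3 × 10¹¹) = 0.002085
  Case 2: epsilon = (2.42 × 10⁸) / (5 × 10¹⁰) = 0.00484
  Case 3: epsilon = (6.8 × 10⁷) / (1.94 × 10¹¹) = 0.0003505
  Case 4: epsilon = (1.26 × 10⁸) / (1.3 × 10¹¹) = 0.0009692
Ordering: 0.00484 (case 2) > 0.002085 (case 1) > 0.0009692 (case 4) > 0.0003505 (case 3)
Final answer: 2, 1, 4, 3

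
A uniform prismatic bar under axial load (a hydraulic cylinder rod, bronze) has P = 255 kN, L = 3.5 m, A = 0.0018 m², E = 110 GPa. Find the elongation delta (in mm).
Model: a uniform prismatic bar under axial load, so delta = (P·L) / (A·E).
Convert to SI units:
  P = 255 kN = 255000 N
  E = 110 GPa = 1.1 × 10¹¹ Pa
Substitute:
  delta = (255000 × 3.5) / (0.0018 × (1.1 × 10¹¹))
  delta = 0.004508 m
Convert: delta = 0.004508 m = 4.508 mm
Final answer: delta = 4.508 mm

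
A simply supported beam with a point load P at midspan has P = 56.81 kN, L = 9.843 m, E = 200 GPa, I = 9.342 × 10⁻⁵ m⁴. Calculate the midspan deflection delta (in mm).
Model: a simply supported beam with a point load P at midspan, so delta = (P·L^3) / (48·E·I).
Convert to SI units:
  P = 56.81 kN = 56810 N
  E = 200 GPa = 2 × 10¹¹ Pa
Substitute:
  delta = (56810 × 9.843^3) / (48 × (2 × 10¹¹) × (9.342 × 10⁻⁵))
  delta = 0.06041 m
Convert: delta = 0.06041 m = 60.41 mm
Final answer: delta = 60.41 mm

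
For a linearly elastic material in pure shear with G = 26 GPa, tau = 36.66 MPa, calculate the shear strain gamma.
Model: a linearly elastic material in pure shear, so tau = G·gamma.
Solve for gamma: gamma = tau / G.
Convert to SI units:
  G = 26 GPa = 2.6 × 10¹⁰ Pa
  tau = 36.66 MPa = 3.666 × 10⁷ Pa
Substitute:
  gamma = (3.666 × 10⁷) / (2.6 × 10¹⁰)
  gamma = 0.00141
Final answer: gamma = 0.00141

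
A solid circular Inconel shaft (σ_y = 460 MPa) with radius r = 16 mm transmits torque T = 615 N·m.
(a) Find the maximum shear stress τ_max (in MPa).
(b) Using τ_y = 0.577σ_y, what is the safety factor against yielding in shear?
(a) For a solid circular shaft, τ_max = T·r/J with J = π·r^4/2, i.e. τ_max = 2·T / (π·r^3). Convert r = 16 mm = 0.016 m.
  τ_max = (2 × 615) / (π × 0.016^3) = 9.559 × 10⁷ Pa = 95.59 MPa
(b) τ_y = 0.577 × 460 = 265.42 MPa
  SF = τ_y/τ_max = 265.42 / 95.59 = 2.777
Final answer: (a) τ_max = 95.59 MPa, (b) SF = 2.777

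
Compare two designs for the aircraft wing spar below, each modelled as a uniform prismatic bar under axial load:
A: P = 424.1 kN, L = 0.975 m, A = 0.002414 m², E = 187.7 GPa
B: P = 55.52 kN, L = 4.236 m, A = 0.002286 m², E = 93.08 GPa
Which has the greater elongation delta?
Model: a uniform prismatic bar under axial load, so delta = (P·L) / (A·E) (SI units).
  A: delta = (424100 × 0.975) / (0.002414 × (1.877 × 10¹¹)) = 0.0009126 m = 0.9126 mm
  B: delta = (55520 × 4.236) / (0.002286 × (9.308 × 10¹⁰)) = 0.001105 m = 1.105 mm
1.105 mm > 0.9126 mm, so B is larger.
Final answer: B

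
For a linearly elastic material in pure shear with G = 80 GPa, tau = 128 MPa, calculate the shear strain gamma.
Model: a linearly elastic material in pure shear, so tau = G·gamma.
Solve for gamma: gamma = tau / G.
Convert to SI units:
  G = 80 GPa = 8 × 10¹⁰ Pa
  tau = 128 MPa = 1.28 × 10⁸ Pa
Substitute:
  gamma = (1.28 × 10⁸) / (8 × 10¹⁰)
  gamma = 0.0016
Final answer: gamma = 0.0016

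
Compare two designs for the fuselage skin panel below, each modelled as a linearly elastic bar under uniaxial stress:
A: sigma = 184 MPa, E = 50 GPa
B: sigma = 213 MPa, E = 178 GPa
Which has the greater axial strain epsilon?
Model: a linearly elastic bar under uniaxial stress, so epsilon = sigma / E (SI units).
  A: epsilon = (1.84 × 10⁸) / (5 × 10¹⁰) = 0.00368
  B: epsilon = (2.13 × 10⁸) / (1.78 × 10¹¹) = 0.001197
0.00368 > 0.001197, so A is larger.
Final answer: A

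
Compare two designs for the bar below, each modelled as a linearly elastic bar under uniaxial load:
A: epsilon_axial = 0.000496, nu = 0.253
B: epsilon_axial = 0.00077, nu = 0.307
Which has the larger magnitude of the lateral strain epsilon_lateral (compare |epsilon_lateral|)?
Model: a linearly elastic bar under uniaxial load, so epsilon_lateral = -nu·epsilon_axial (SI units).
  A: epsilon_lateral = -(0.253 × 0.000496) = -0.0001255
  B: epsilon_lateral = -(0.307 × 0.00077) = -0.0002364
|epsilon_lateral|: A = 0.0001255, B = 0.0002364, so B is larger in magnitude.
Final answer: B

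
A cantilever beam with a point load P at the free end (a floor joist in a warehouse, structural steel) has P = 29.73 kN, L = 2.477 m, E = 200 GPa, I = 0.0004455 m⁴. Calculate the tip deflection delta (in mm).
Model: a cantilever beam with a point load P at the free end, so delta = (P·L^3) / (3·E·I).
Convert to SI units:
  P = 29.73 kN = 29730 N
  E = 200 GPa = 2 × 10¹¹ Pa
Substitute:
  delta = (29730 × 2.477^3) / (3 × (2 × 10¹¹) × 0.0004455)
  delta = 0.00169 m
Convert: delta = 0.00169 m = 1.69 mm
Final answer: delta = 1.69 mm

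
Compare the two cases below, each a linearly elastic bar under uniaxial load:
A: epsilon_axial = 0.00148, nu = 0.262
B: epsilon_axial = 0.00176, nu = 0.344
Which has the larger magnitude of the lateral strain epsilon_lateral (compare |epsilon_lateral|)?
Model: a linearly elastic bar under uniaxial load, so epsilon_lateral = -nu·epsilon_axial (SI units).
  A: epsilon_lateral = -(0.262 × 0.00148) = -0.0003878
  B: epsilon_lateral = -(0.344 × 0.00176) = -0.0006054
|epsilon_lateral|: A = 0.0003878, B = 0.0006054, so B is larger in magnitude.
Final answer: B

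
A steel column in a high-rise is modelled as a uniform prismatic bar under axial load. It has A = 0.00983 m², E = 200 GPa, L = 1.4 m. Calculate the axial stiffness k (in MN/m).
Model: a uniform prismatic bar under axial load, so k = (A·E) / L.
Convert to SI units:
  E = 200 GPa = 2 × 10¹¹ Pa
Substitute:
  k = (0.00983 × (2 × 10¹¹)) / 1.4
  k = 1.404 × 10⁹ N/m
Convert: k = 1.404 × 10⁹ N/m = 1404 MN/m
Final answer: k = 1404 MN/m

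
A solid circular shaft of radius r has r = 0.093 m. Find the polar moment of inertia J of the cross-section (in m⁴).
Model: a solid circular shaft of radius r, so J = (π·r^4) / 2.
Substitute:
  J = (π × 0.093^4) / 2
  J = 0.0001175 m⁴
Final answer: J = 0.0001175 m⁴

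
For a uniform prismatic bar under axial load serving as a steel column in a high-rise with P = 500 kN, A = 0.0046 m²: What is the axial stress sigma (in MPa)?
Model: a uniform prismatic bar under axial load, so sigma = P / A.
Convert to SI units:
  P = 500 kN = 500000 N
Substitute:
  sigma = 500000 / 0.0046
  sigma = 1.087 × 10⁸ Pa
Convert: sigma = 1.087 × 10⁸ Pa = 108.7 MPa
Final answer: sigma = 108.7 MPa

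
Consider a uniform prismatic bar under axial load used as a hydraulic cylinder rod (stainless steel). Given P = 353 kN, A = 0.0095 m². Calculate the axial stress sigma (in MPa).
Model: a uniform prismatic bar under axial load, so sigma = P / A.
Convert to SI units:
  P = 353 kN = 353000 N
Substitute:
  sigma = 353000 / 0.0095
  sigma = 3.716 × 10⁷ Pa
Convert: sigma = 3.716 × 10⁷ Pa = 37.16 MPa
Final answer: sigma = 37.16 MPa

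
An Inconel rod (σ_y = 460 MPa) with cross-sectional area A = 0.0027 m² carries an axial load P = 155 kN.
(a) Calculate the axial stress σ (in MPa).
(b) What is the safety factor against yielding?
(a) Axial stress σ = P/A. Convert P = 155 kN = 155000 N.
  σ = 155000 / 0.0027 = 5.741 × 10⁷ Pa = 57.41 MPa
(b) Safety factor SF = σ_y/σ = 460 / 57.41 = 8.013
Final answer: (a) σ = 57.41 MPa, (b) SF = 8.013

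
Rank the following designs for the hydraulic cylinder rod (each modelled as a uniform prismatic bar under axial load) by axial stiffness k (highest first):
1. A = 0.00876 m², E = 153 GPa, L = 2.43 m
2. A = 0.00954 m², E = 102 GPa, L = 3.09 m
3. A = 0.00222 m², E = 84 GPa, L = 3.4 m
Model: a uniform prismatic bar under axial load, so k = (A·E) / L (SI units).
  Case 1: k = (0.00876 × (1.53 × 10¹¹)) / 2.43 = 5.516 × 10⁸ N/m = 551.6 MN/m
  Case 2: k = (0.00954 × (1.02 × 10¹¹)) / 3.09 = 3.149 × 10⁸ N/m = 314.9 MN/m
  Case 3: k = (0.00222 × (8.4 × 10¹⁰)) / 3.4 = 5.485 × 10⁷ N/m = 54.85 MN/m
Ordering: 551.6 MN/m (case 1) > 314.9 MN/m (case 2) > 54.85 MN/m (case 3)
Final answer: 1, 2, 3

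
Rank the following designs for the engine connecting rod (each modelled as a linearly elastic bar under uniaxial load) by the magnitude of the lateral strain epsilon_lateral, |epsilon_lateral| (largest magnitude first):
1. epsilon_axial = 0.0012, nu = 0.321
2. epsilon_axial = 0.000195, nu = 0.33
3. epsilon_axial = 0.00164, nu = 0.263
Model: a linearly elastic bar under uniaxial load, so epsilon_lateral = -nu·epsilon_axial (SI units).
  Case 1: epsilon_lateral = -(0.321 × 0.0012) = -0.0003852
  Case 2: epsilon_lateral = -(0.33 × 0.000195) = -6.435 × 10⁻⁵
  Case 3: epsilon_lateral = -(0.263 × 0.00164) = -0.0004313
Ordering by |epsilon_lateral|: 0.0004313 (case 3) > 0.0003852 (case 1) > 6.435 × 10⁻⁵ (case 2)
Final answer: 3, 1, 2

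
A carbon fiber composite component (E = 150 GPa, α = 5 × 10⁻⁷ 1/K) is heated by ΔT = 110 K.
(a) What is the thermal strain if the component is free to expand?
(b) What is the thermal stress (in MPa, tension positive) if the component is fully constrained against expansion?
(a) Free thermal strain ε_th = α·ΔT = (5 × 10⁻⁷) × 110 = 5.5 × 10⁻⁵
(b) Fully constrained, the expansion is suppressed, so σ = -E·α·ΔT. Convert E = 150 GPa = 1.5 × 10¹¹ Pa.
  σ = -(1.5 × 10¹¹) × (5 × 10⁻⁷) × 110 = -8.25 × 10⁶ Pa = -8.25 MPa (compressive)
Final answer: (a) ε_th = 5.5 × 10⁻⁵, (b) σ = -8.25 MPa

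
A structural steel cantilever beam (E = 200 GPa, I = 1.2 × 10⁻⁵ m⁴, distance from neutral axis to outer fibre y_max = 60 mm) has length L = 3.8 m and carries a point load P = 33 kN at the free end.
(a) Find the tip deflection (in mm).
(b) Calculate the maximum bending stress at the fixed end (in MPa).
(a) Tip deflection of a cantilever with an end point load: δ = P·L^3 / (3·E·I). Convert P = 33 kN = 33000 N, E = 200 GPa = 2 × 10¹¹ Pa.
  δ = (33000 × 3.8^3) / (3 × (2 × 10¹¹) × (1.2 × 10⁻⁵)) = 0.2515 m = 251.5 mm
(b) Maximum bending moment at the fixed end: M = P·L = 33000 × 3.8 = 125400 N·m. Convert y_max = 60 mm = 0.06 m.
  σ = M·y_max / I = (125400 × 0.06) / (1.2 × 10⁻⁵) = 6.27 × 10⁸ Pa = 627 MPa
Final answer: (a) δ = 251.5 mm, (b) σ = 627 MPa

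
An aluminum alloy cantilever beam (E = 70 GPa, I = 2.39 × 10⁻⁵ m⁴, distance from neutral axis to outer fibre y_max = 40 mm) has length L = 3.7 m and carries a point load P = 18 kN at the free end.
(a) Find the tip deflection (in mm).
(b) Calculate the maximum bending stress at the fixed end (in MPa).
(a) Tip deflection of a cantilever with an end point load: δ = P·L^3 / (3·E·I). Convert P = 18 kN = 18000 N, E = 70 GPa = 7 × 10¹⁰ Pa.
  δ = (18000 × 3.7^3) / (3 × (7 × 10¹⁰) × (2.39 × 10⁻⁵)) = 0.1817 m = 181.7 mm
(b) Maximum bending moment at the fixed end: M = P·L = 18000 × 3.7 = 66600 N·m. Convert y_max = 40 mm = 0.04 m.
  σ = M·y_max / I = (66600 × 0.04) / (2.39 × 10⁻⁵) = 1.115 × 10⁸ Pa = 111.5 MPa
Final answer: (a) δ = 181.7 mm, (b) σ = 111.5 MPa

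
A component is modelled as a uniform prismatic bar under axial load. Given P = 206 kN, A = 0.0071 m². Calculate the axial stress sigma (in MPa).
Model: a uniform prismatic bar under axial load, so sigma = P / A.
Convert to SI units:
  P = 206 kN = 206000 N
Substitute:
  sigma = 206000 / 0.0071
  sigma = 2.901 × 10⁷ Pa
Convert: sigma = 2.901 × 10⁷ Pa = 29.01 MPa
Final answer: sigma = 29.01 MPa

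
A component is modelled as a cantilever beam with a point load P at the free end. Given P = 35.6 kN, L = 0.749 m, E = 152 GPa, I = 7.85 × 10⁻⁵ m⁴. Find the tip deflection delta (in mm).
Model: a cantilever beam with a point load P at the free end, so delta = (P·L^3) / (3·E·I).
Convert to SI units:
  P = 35.6 kN = 35600 N
  E = 152 GPa = 1.52 × 10¹¹ Pa
Substitute:
  delta = (35600 × 0.749^3) / (3 × (1.52 × 10¹¹) × (7.85 × 10⁻⁵))
  delta = 0.0004179 m
Convert: delta = 0.0004179 m = 0.4179 mm
Final answer: delta = 0.4179 mm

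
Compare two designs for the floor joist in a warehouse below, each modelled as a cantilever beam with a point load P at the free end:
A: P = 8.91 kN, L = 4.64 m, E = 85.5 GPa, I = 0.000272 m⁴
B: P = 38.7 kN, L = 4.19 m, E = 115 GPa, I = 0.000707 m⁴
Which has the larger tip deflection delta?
Model: a cantilever beam with a point load P at the free end, so delta = (P·L^3) / (3·E·I) (SI units).
  A: delta = (8910 × 4.64^3) / (3 × (8.55 × 10¹⁰) × 0.000272) = 0.01276 m = 12.76 mm
  B: delta = (38700 × 4.19^3) / (3 × (1.15 × 10¹¹) × 0.000707) = 0.01167 m = 11.67 mm
12.76 mm > 11.67 mm, so A is larger.
Final answer: A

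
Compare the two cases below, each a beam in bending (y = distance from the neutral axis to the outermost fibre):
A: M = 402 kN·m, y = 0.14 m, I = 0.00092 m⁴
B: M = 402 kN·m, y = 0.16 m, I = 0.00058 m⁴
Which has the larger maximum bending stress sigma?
Model: a beam in bending (y = distance from the neutral axis to the outermost fibre), so sigma = (M·y) / I (SI units).
  A: sigma = (402000 × 0.14) / 0.00092 = 6.117 × 10⁷ Pa = 61.17 MPa
  B: sigma = (402000 × 0.16) / 0.00058 = 1.109 × 10⁸ Pa = 110.9 MPa
110.9 MPa > 61.17 MPa, so B is larger.
Final answer: B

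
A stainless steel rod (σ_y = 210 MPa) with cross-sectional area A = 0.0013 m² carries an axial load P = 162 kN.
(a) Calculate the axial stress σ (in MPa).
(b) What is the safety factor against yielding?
(a) Axial stress σ = P/A. Convert P = 162 kN = 162000 N.
  σ = 162000 / 0.0013 = 1.246 × 10⁸ Pa = 124.6 MPa
(b) Safety factor SF = σ_y/σ = 210 / 124.6 = 1.685
Final answer: (a) σ = 124.6 MPa, (b) SF = 1.685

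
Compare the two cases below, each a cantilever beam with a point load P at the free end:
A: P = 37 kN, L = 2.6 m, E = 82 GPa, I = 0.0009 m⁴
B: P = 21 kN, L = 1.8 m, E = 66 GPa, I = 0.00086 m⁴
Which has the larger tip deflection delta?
Model: a cantilever beam with a point load P at the free end, so delta = (P·L^3) / (3·E·I) (SI units).
  A: delta = (37000 × 2.6^3) / (3 × (8.2 × 10¹⁰) × 0.0009) = 0.002937 m = 2.937 mm
  B: delta = (21000 × 1.8^3) / (3 × (6.6 × 10¹⁰) × 0.00086) = 0.0007192 m = 0.7192 mm
2.937 mm > 0.7192 mm, so A is larger.
Final answer: A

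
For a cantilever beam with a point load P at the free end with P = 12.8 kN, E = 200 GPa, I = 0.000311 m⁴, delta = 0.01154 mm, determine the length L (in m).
Model: a cantilever beam with a point load P at the free end, so delta = (P·L^3) / (3·E·I).
Solve for L: L = ((3·delta·E·I) / P)^(1/3).
Convert to SI units:
  P = 12.8 kN = 12800 N
  E = 200 GPa = 2 × 10¹¹ Pa
  delta = 0.01154 mm = 1.154 × 10⁻⁵ m
Substitute:
  L = ((3 × (1.154 × 10⁻⁵) × (2 × 10¹¹) × 0.000311) / 12800)^(1/3)
  L = 0.552 m
Final answer: L = 0.552 m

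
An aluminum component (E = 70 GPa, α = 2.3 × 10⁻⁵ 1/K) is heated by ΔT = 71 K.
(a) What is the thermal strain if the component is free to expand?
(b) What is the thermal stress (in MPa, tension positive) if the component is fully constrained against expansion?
(a) Free thermal strain ε_th = α·ΔT = (2.3 × 10⁻⁵) × 71 = 0.001633
(b) Fully constrained, the expansion is suppressed, so σ = -E·α·ΔT. Convert E = 70 GPa = 7 × 10¹⁰ Pa.
  σ = -(7 × 10¹⁰) × (2.3 × 10⁻⁵) × 71 = -1.143 × 10⁸ Pa = -114.3 MPa (compressive)
Final answer: (a) ε_th = 0.001633, (b) σ = -114.3 MPa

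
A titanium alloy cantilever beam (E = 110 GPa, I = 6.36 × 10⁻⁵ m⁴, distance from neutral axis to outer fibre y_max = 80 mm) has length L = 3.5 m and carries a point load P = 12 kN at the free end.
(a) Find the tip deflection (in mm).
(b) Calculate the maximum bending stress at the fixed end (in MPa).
(a) Tip deflection of a cantilever with an end point load: δ = P·L^3 / (3·E·I). Convert P = 12 kN = 12000 N, E = 110 GPa = 1.1 × 10¹¹ Pa.
  δ = (12000 × 3.5^3) / (3 × (1.1 × 10¹¹) × (6.36 × 10⁻⁵)) = 0.02451 m = 24.51 mm
(b) Maximum bending moment at the fixed end: M = P·L = 12000 × 3.5 = 42000 N·m. Convert y_max = 80 mm = 0.08 m.
  σ = M·y_max / I = (42000 × 0.08) / (6.36 × 10⁻⁵) = 5.283 × 10⁷ Pa = 52.83 MPa
Final answer: (a) δ = 24.51 mm, (b) σ = 52.83 MPa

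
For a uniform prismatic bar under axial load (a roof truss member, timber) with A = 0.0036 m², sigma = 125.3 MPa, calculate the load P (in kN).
Model: a uniform prismatic bar under axial load, so sigma = P / A.
Solve for P: P = sigma·A.
Convert to SI units:
  sigma = 125.3 MPa = 1.253 × 10⁸ Pa
Substitute:
  P = (1.253 × 10⁸) × 0.0036
  P = 451100 N
Convert: P = 451100 N = 451.1 kN
Final answer: P = 451.1 kN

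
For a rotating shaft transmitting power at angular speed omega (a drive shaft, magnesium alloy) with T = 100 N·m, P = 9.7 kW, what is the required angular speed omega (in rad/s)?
Model: a rotating shaft transmitting power at angular speed omega, so P = T·omega.
Solve for omega: omega = P / T.
Convert to SI units:
  P = 9.7 kW = 9700 W
Substitute:
  omega = 9700 / 100
  omega = 97 rad/s
Final answer: omega = 97 rad/s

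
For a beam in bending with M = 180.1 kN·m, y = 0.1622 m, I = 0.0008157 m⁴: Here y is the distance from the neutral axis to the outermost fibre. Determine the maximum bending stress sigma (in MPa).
Model: a beam in bending, so sigma = (M·y) / I.
Convert to SI units:
  M = 180.1 kN·m = 180100 N·m
Substitute:
  sigma = (180100 × 0.1622) / 0.0008157
  sigma = 3.581 × 10⁷ Pa
Convert: sigma = 3.581 × 10⁷ Pa = 35.81 MPa
Final answer: sigma = 35.81 MPa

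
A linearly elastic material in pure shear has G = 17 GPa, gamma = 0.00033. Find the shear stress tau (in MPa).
Model: a linearly elastic material in pure shear, so tau = G·gamma.
Convert to SI units:
  G = 17 GPa = 1.7 × 10¹⁰ Pa
Substitute:
  tau = (1.7 × 10¹⁰) × 0.00033
  tau = 5.61 × 10⁶ Pa
Convert: tau = 5.61 × 10⁶ Pa = 5.61 MPa
Final answer: tau = 5.61 MPa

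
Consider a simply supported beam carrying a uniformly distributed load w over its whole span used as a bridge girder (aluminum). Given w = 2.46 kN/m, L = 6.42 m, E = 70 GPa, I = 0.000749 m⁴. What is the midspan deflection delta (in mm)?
Model: a simply supported beam carrying a uniformly distributed load w over its whole span, so delta = (5·w·L^4) / (384·E·I).
Convert to SI units:
  w = 2.46 kN/m = 2460 N/m
  E = 70 GPa = 7 × 10¹⁰ Pa
Substitute:
  delta = (5 × 2460 × 6.42^4) / (384 × (7 × 10¹⁰) × 0.000749)
  delta = 0.001038 m
Convert: delta = 0.001038 m = 1.038 mm
Final answer: delta = 1.038 mm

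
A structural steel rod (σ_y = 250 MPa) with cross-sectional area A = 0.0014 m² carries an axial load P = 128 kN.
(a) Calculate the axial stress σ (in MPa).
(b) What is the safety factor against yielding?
(a) Axial stress σ = P/A. Convert P = 128 kN = 128000 N.
  σ = 128000 / 0.0014 = 9.143 × 10⁷ Pa = 91.43 MPa
(b) Safety factor SF = σ_y/σ = 250 / 91.43 = 2.734
Final answer: (a) σ = 91.43 MPa, (b) SF = 2.734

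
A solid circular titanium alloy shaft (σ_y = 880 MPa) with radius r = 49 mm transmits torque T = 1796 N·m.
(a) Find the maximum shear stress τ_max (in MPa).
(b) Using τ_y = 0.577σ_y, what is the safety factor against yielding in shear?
(a) For a solid circular shaft, τ_max = T·r/J with J = π·r^4/2, i.e. τ_max = 2·T / (π·r^3). Convert r = 49 mm = 0.049 m.
  τ_max = (2 × 1796) / (π × 0.049^3) = 9.718 × 10⁶ Pa = 9.718 MPa
(b) τ_y = 0.577 × 880 = 507.76 MPa
  SF = τ_y/τ_max = 507.76 / 9.718 = 52.25
Final answer: (a) τ_max = 9.718 MPa, (b) SF = 52.25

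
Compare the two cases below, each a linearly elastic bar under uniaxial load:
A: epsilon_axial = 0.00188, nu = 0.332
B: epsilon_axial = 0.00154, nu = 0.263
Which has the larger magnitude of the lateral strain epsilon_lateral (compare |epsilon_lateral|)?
Model: a linearly elastic bar under uniaxial load, so epsilon_lateral = -nu·epsilon_axial (SI units).
  A: epsilon_lateral = -(0.332 × 0.00188) = -0.0006242
  B: epsilon_lateral = -(0.263 × 0.00154) = -0.000405
|epsilon_lateral|: A = 0.0006242, B = 0.000405, so A is larger in magnitude.
Final answer: A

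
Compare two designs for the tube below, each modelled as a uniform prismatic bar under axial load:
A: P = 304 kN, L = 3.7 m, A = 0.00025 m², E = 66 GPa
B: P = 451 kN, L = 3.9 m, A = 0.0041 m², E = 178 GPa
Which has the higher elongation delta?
Model: a uniform prismatic bar under axial load, so delta = (P·L) / (A·E) (SI units).
  A: delta = (304000 × 3.7) / (0.00025 × (6.6 × 10¹⁰)) = 0.06817 m = 68.17 mm
  B: delta = (451000 × 3.9) / (0.0041 × (1.78 × 10¹¹)) = 0.00241 m = 2.41 mm
68.17 mm > 2.41 mm, so A is larger.
Final answer: A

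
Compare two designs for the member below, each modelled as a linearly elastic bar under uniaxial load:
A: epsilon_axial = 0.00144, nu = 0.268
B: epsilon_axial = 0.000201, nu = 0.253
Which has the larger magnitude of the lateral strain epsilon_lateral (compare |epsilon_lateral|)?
Model: a linearly elastic bar under uniaxial load, so epsilon_lateral = -nu·epsilon_axial (SI units).
  A: epsilon_lateral = -(0.268 × 0.00144) = -0.0003859
  B: epsilon_lateral = -(0.253 × 0.000201) = -5.085 × 10⁻⁵
|epsilon_lateral|: A = 0.0003859, B = 5.085 × 10⁻⁵, so A is larger in magnitude.
Final answer: A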